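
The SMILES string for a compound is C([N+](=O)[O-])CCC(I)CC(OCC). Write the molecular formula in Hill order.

C8H16INO3

Atom tally by fragment:
  O2NCH2 → C:1 H:2 N:1 O:2
  CH2 → C:1 H:2
  CH2 → C:1 H:2
  CH(I) → C:1 H:1 I:1
  CH2 → C:1 H:2
  CH2OC2H5 → C:3 H:7 O:1
Element totals:
  C: 8
  H: 16
  I: 1
  N: 1
  O: 3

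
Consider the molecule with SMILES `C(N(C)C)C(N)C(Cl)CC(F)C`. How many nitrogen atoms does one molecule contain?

2

Atom tally by fragment:
  (CH3)2NCH2 → C:3 H:8 N:1
  CH(NH2) → C:1 H:3 N:1
  CH(Cl) → C:1 H:1 Cl:1
  CH2 → C:1 H:2
  CH(F) → C:1 H:1 F:1
  CH3 → C:1 H:3
Element totals:
  C: 8
  H: 18
  Cl: 1
  F: 1
  N: 2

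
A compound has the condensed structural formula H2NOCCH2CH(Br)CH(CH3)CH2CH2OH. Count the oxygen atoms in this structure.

2

Atom tally by fragment:
  H2NOCCH2 → C:2 H:4 O:1 N:1
  CH(Br) → C:1 H:1 Br:1
  CH(CH3) → C:2 H:4
  CH2CH2OH → C:2 H:5 O:1
Element totals:
  C: 7
  H: 14
  Br: 1
  N: 1
  O: 2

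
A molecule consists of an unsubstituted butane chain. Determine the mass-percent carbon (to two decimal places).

Atom tally by fragment:
  CH3 → C:1 H:3
  CH2 → C:1 H:2
  CH2 → C:1 H:2
  CH3 → C:1 H:3
Element totals:
  C: 4
  H: 10
Molecular formula: C4H10.
Molar mass = 58.124 g/mol.
Mass from C: 4 × 12.011 = 48.044 g/mol.
%C = 48.044 / 58.124 × 100 = 82.66%.

82.66%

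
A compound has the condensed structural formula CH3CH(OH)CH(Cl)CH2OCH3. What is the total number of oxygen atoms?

2

Atom tally by fragment:
  CH3 → C:1 H:3
  CH(OH) → C:1 H:2 O:1
  CH(Cl) → C:1 H:1 Cl:1
  CH2OCH3 → C:2 H:5 O:1
Element totals:
  C: 5
  H: 11
  Cl: 1
  O: 2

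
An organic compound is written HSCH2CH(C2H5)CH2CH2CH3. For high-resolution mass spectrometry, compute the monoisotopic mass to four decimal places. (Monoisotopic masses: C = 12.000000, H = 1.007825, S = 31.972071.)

Atom tally by fragment:
  HSCH2 → C:1 H:3 S:1
  CH(C2H5) → C:3 H:6
  CH2 → C:1 H:2
  CH2 → C:1 H:2
  CH3 → C:1 H:3
Element totals:
  C: 7
  H: 16
  S: 1
Molecular formula: C7H16S.
  M = 7(12.0) + 16(1.007825) + 31.972071
    = 84.000000 + 16.125200 + 31.972071 = 132.097271

132.0973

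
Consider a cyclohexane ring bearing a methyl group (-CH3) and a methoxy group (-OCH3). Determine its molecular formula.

C8H16O

Atom tally by fragment:
  cyclohexane ring core → C:6 H:12
  (− 2 ring H displaced by substituents)
  + CH3 → C:1 H:3
  + OCH3 → C:1 H:3 O:1
Element totals:
  C: 8
  H: 16
  O: 1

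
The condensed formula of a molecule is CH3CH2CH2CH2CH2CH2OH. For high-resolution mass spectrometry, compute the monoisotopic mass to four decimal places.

Element totals:
  C: 6
  H: 14
  O: 1
Molecular formula: C6H14O.
  M = 6(12.0) + 14(1.007825) + 15.994915
    = 72.000000 + 14.109550 + 15.994915 = 102.104465

102.1045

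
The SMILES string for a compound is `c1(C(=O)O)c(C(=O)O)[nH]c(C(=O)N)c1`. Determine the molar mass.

Atom tally by fragment:
  pyrrole ring core → C:4 H:5 N:1
  (− 3 ring H displaced by substituents)
  + COOH → C:1 H:1 O:2
  + COOH → C:1 H:1 O:2
  + CONH2 → C:1 H:2 O:1 N:1
Element totals:
  C: 7
  H: 6
  N: 2
  O: 5
Molecular formula: C7H6N2O5.
  M = 7(12.011) + 6(1.008) + 2(14.007) + 5(15.999)
    = 84.077 + 6.048 + 28.014 + 79.995 = 198.134

198.13 g/mol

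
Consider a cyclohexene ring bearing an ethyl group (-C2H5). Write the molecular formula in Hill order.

Atom tally by fragment:
  cyclohexene ring core → C:6 H:10
  (− 1 ring H displaced by substituents)
  + C2H5 → C:2 H:5
Element totals:
  C: 8
  H: 14

C8H14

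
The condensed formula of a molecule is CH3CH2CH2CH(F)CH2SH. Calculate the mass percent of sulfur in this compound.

Element totals:
  C: 5
  H: 11
  F: 1
  S: 1
Molecular formula: C5H11FS.
Molar mass = 122.201 g/mol.
Mass from S: 1 × 32.06 = 32.060 g/mol.
%S = 32.060 / 122.201 × 100 = 26.24%.

26.24%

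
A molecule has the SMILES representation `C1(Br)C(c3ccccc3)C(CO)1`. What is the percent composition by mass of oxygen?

Atom tally by fragment:
  cyclopropane ring core → C:3 H:6
  (− 3 ring H displaced by substituents)
  + Br → Br:1
  + C6H5 → C:6 H:5
  + CH2OH → C:1 H:3 O:1
Element totals:
  C: 10
  H: 11
  Br: 1
  O: 1
Molecular formula: C10H11BrO.
Molar mass = 227.101 g/mol.
Mass from O: 1 × 15.999 = 15.999 g/mol.
%O = 15.999 / 227.101 × 100 = 7.04%.

7.04%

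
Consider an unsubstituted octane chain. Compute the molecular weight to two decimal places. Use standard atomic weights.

114.23 g/mol

Atom tally by fragment:
  CH3 → C:1 H:3
  CH2 → C:1 H:2
  CH2 → C:1 H:2
  CH2 → C:1 H:2
  CH2 → C:1 H:2
  CH2 → C:1 H:2
  CH2 → C:1 H:2
  CH3 → C:1 H:3
Element totals:
  C: 8
  H: 18
Molecular formula: C8H18.
  M = 8(12.011) + 18(1.008)
    = 96.088 + 18.144 = 114.232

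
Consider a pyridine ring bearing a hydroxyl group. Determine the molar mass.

Atom tally by fragment:
  pyridine ring core → C:5 H:5 N:1
  (− 1 ring H displaced by substituents)
  + OH → O:1 H:1
Element totals:
  C: 5
  H: 5
  N: 1
  O: 1
Molecular formula: C5H5NO.
  M = 5(12.011) + 5(1.008) + 14.007 + 15.999
    = 60.055 + 5.040 + 14.007 + 15.999 = 95.101

95.10 g/mol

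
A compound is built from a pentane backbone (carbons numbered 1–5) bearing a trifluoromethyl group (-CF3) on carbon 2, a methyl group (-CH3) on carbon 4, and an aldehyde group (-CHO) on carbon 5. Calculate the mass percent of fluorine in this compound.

Atom tally by fragment:
  CH3 → C:1 H:3
  CH(CF3) → C:2 H:1 F:3
  CH2 → C:1 H:2
  CH(CH3) → C:2 H:4
  CH2CHO → C:2 H:3 O:1
Element totals:
  C: 8
  H: 13
  F: 3
  O: 1
Molecular formula: C8H13F3O.
Molar mass = 182.185 g/mol.
Mass from F: 3 × 18.998 = 56.994 g/mol.
%F = 56.994 / 182.185 × 100 = 31.28%.

31.28%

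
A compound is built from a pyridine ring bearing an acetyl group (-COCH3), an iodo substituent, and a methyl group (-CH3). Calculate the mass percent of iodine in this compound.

48.61%

Atom tally by fragment:
  pyridine ring core → C:5 H:5 N:1
  (− 3 ring H displaced by substituents)
  + COCH3 → C:2 H:3 O:1
  + I → I:1
  + CH3 → C:1 H:3
Element totals:
  C: 8
  H: 8
  I: 1
  N: 1
  O: 1
Molecular formula: C8H8INO.
Molar mass = 261.062 g/mol.
Mass from I: 1 × 126.904 = 126.904 g/mol.
%I = 126.904 / 261.062 × 100 = 48.61%.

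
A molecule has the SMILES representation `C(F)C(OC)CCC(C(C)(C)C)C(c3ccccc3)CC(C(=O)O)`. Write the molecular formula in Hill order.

C20H31FO3

Atom tally by fragment:
  FCH2 → C:1 H:2 F:1
  CH(OCH3) → C:2 H:4 O:1
  CH2 → C:1 H:2
  CH2 → C:1 H:2
  CH(C(CH3)3) → C:5 H:10
  CH(C6H5) → C:7 H:6
  CH2 → C:1 H:2
  CH2COOH → C:2 H:3 O:2
Element totals:
  C: 20
  H: 31
  F: 1
  O: 3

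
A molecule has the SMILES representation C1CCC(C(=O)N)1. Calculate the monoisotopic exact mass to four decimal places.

99.0684

Atom tally by fragment:
  cyclobutane ring core → C:4 H:8
  (− 1 ring H displaced by substituents)
  + CONH2 → C:1 H:2 O:1 N:1
Element totals:
  C: 5
  H: 9
  N: 1
  O: 1
Molecular formula: C5H9NO.
  M = 5(12.0) + 9(1.007825) + 14.003074 + 15.994915
    = 60.000000 + 9.070425 + 14.003074 + 15.994915 = 99.068414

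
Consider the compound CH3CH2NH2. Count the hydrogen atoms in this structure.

7

Atom tally by fragment:
  CH3 → C:1 H:3
  CH2NH2 → C:1 H:4 N:1
Element totals:
  C: 2
  H: 7
  N: 1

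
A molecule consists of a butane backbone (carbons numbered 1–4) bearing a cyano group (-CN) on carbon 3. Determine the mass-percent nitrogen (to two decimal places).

16.85%

Atom tally by fragment:
  CH3 → C:1 H:3
  CH2 → C:1 H:2
  CH(CN) → C:2 H:1 N:1
  CH3 → C:1 H:3
Element totals:
  C: 5
  H: 9
  N: 1
Molecular formula: C5H9N.
Molar mass = 83.134 g/mol.
Mass from N: 1 × 14.007 = 14.007 g/mol.
%N = 14.007 / 83.134 × 100 = 16.85%.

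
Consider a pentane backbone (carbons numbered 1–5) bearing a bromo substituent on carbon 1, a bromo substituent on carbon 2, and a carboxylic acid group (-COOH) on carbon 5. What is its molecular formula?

C6H10Br2O2

Atom tally by fragment:
  BrCH2 → C:1 H:2 Br:1
  CH(Br) → C:1 H:1 Br:1
  CH2 → C:1 H:2
  CH2 → C:1 H:2
  CH2COOH → C:2 H:3 O:2
Element totals:
  C: 6
  H: 10
  Br: 2
  O: 2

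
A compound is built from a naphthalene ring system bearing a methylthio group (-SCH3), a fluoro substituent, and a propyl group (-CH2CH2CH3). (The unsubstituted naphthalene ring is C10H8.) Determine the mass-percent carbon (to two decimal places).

71.76%

Atom tally by fragment:
  naphthalene ring system core → C:10 H:8
  (− 3 ring H displaced by substituents)
  + SCH3 → C:1 H:3 S:1
  + F → F:1
  + CH2CH2CH3 → C:3 H:7
Element totals:
  C: 14
  H: 15
  F: 1
  S: 1
Molecular formula: C14H15FS.
Molar mass = 234.332 g/mol.
Mass from C: 14 × 12.011 = 168.154 g/mol.
%C = 168.154 / 234.332 × 100 = 71.76%.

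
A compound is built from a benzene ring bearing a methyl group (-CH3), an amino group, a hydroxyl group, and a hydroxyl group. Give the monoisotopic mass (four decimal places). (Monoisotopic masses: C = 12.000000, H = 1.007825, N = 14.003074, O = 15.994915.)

Atom tally by fragment:
  benzene ring core → C:6 H:6
  (− 4 ring H displaced by substituents)
  + CH3 → C:1 H:3
  + NH2 → N:1 H:2
  + OH → O:1 H:1
  + OH → O:1 H:1
Element totals:
  C: 7
  H: 9
  N: 1
  O: 2
Molecular formula: C7H9NO2.
  M = 7(12.0) + 9(1.007825) + 14.003074 + 2(15.994915)
    = 84.000000 + 9.070425 + 14.003074 + 31.989830 = 139.063329

139.0633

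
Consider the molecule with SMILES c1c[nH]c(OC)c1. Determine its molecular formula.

C5H7NO

Atom tally by fragment:
  pyrrole ring core → C:4 H:5 N:1
  (− 1 ring H displaced by substituents)
  + OCH3 → C:1 H:3 O:1
Element totals:
  C: 5
  H: 7
  N: 1
  O: 1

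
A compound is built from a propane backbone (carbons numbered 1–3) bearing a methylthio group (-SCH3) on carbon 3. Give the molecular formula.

Atom tally by fragment:
  CH3 → C:1 H:3
  CH2 → C:1 H:2
  CH2SCH3 → C:2 H:5 S:1
Element totals:
  C: 4
  H: 10
  S: 1

C4H10S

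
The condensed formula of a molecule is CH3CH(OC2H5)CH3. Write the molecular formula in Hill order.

Element totals:
  C: 5
  H: 12
  O: 1

C5H12O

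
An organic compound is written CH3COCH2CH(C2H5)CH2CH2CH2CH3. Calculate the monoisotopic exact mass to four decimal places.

Atom tally by fragment:
  CH3COCH2 → C:3 H:5 O:1
  CH(C2H5) → C:3 H:6
  CH2 → C:1 H:2
  CH2 → C:1 H:2
  CH2 → C:1 H:2
  CH3 → C:1 H:3
Element totals:
  C: 10
  H: 20
  O: 1
Molecular formula: C10H20O.
  M = 10(12.0) + 20(1.007825) + 15.994915
    = 120.000000 + 20.156500 + 15.994915 = 156.151415

156.1514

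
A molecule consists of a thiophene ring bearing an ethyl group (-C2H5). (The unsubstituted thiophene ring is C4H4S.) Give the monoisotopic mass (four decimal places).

Atom tally by fragment:
  thiophene ring core → C:4 H:4 S:1
  (− 1 ring H displaced by substituents)
  + C2H5 → C:2 H:5
Element totals:
  C: 6
  H: 8
  S: 1
Molecular formula: C6H8S.
  M = 6(12.0) + 8(1.007825) + 31.972071
    = 72.000000 + 8.062600 + 31.972071 = 112.034671

112.0347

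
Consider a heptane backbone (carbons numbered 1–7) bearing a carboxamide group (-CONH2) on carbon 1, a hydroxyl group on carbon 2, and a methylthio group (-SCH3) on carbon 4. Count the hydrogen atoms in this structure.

Atom tally by fragment:
  H2NOCCH2 → C:2 H:4 O:1 N:1
  CH(OH) → C:1 H:2 O:1
  CH2 → C:1 H:2
  CH(SCH3) → C:2 H:4 S:1
  CH2 → C:1 H:2
  CH2 → C:1 H:2
  CH3 → C:1 H:3
Element totals:
  C: 9
  H: 19
  N: 1
  O: 2
  S: 1

19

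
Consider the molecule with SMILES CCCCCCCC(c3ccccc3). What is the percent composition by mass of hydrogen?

Atom tally by fragment:
  CH3 → C:1 H:3
  CH2 → C:1 H:2
  CH2 → C:1 H:2
  CH2 → C:1 H:2
  CH2 → C:1 H:2
  CH2 → C:1 H:2
  CH2 → C:1 H:2
  CH2C6H5 → C:7 H:7
Element totals:
  C: 14
  H: 22
Molecular formula: C14H22.
Molar mass = 190.330 g/mol.
Mass from H: 22 × 1.008 = 22.176 g/mol.
%H = 22.176 / 190.330 × 100 = 11.65%.

11.65%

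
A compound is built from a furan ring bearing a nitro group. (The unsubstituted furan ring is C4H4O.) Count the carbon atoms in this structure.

4

Atom tally by fragment:
  furan ring core → C:4 H:4 O:1
  (− 1 ring H displaced by substituents)
  + NO2 → N:1 O:2
Element totals:
  C: 4
  H: 3
  N: 1
  O: 3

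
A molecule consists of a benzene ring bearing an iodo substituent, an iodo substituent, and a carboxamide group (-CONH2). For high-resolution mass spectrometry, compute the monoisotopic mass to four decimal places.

372.8461

Atom tally by fragment:
  benzene ring core → C:6 H:6
  (− 3 ring H displaced by substituents)
  + I → I:1
  + I → I:1
  + CONH2 → C:1 H:2 O:1 N:1
Element totals:
  C: 7
  H: 5
  I: 2
  N: 1
  O: 1
Molecular formula: C7H5I2NO.
  M = 7(12.0) + 5(1.007825) + 2(126.904472) + 14.003074 + 15.994915
    = 84.000000 + 5.039125 + 253.808944 + 14.003074 + 15.994915 = 372.846058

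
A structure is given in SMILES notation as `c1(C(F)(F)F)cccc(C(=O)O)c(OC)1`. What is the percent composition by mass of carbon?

49.10%

Atom tally by fragment:
  benzene ring core → C:6 H:6
  (− 3 ring H displaced by substituents)
  + CF3 → C:1 F:3
  + COOH → C:1 H:1 O:2
  + OCH3 → C:1 H:3 O:1
Element totals:
  C: 9
  H: 7
  F: 3
  O: 3
Molecular formula: C9H7F3O3.
Molar mass = 220.146 g/mol.
Mass from C: 9 × 12.011 = 108.099 g/mol.
%C = 108.099 / 220.146 × 100 = 49.10%.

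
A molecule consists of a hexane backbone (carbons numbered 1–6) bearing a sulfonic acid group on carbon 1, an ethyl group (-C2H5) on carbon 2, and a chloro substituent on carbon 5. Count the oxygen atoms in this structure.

Atom tally by fragment:
  HO3SCH2 → C:1 H:3 S:1 O:3
  CH(C2H5) → C:3 H:6
  CH2 → C:1 H:2
  CH2 → C:1 H:2
  CH(Cl) → C:1 H:1 Cl:1
  CH3 → C:1 H:3
Element totals:
  C: 8
  H: 17
  Cl: 1
  O: 3
  S: 1

3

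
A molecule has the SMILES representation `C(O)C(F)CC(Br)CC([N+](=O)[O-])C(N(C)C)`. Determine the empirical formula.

C9H18BrFN2O3

Atom tally by fragment:
  HOCH2 → C:1 H:3 O:1
  CH(F) → C:1 H:1 F:1
  CH2 → C:1 H:2
  CH(Br) → C:1 H:1 Br:1
  CH2 → C:1 H:2
  CH(NO2) → C:1 H:1 N:1 O:2
  CH2N(CH3)2 → C:3 H:8 N:1
Element totals:
  C: 9
  H: 18
  Br: 1
  F: 1
  N: 2
  O: 3
Molecular formula: C9H18BrFN2O3.
gcd of subscripts (1, 9, 1, 18, 2, 3) = 1, so the empirical formula equals the molecular formula.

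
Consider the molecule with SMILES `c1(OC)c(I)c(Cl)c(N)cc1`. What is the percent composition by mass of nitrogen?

Atom tally by fragment:
  benzene ring core → C:6 H:6
  (− 4 ring H displaced by substituents)
  + OCH3 → C:1 H:3 O:1
  + I → I:1
  + Cl → Cl:1
  + NH2 → N:1 H:2
Element totals:
  C: 7
  H: 7
  Cl: 1
  I: 1
  N: 1
  O: 1
Molecular formula: C7H7ClINO.
Molar mass = 283.493 g/mol.
Mass from N: 1 × 14.007 = 14.007 g/mol.
%N = 14.007 / 283.493 × 100 = 4.94%.

4.94%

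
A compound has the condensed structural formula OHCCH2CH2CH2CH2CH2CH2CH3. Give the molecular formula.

Element totals:
  C: 8
  H: 16
  O: 1

C8H16O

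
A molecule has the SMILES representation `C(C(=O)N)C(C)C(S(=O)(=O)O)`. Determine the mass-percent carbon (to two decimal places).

33.14%

Atom tally by fragment:
  H2NOCCH2 → C:2 H:4 O:1 N:1
  CH(CH3) → C:2 H:4
  CH2SO3H → C:1 H:3 S:1 O:3
Element totals:
  C: 5
  H: 11
  N: 1
  O: 4
  S: 1
Molecular formula: C5H11NO4S.
Molar mass = 181.206 g/mol.
Mass from C: 5 × 12.011 = 60.055 g/mol.
%C = 60.055 / 181.206 × 100 = 33.14%.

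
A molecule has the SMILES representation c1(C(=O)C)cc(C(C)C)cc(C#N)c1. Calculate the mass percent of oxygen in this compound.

Atom tally by fragment:
  benzene ring core → C:6 H:6
  (− 3 ring H displaced by substituents)
  + COCH3 → C:2 H:3 O:1
  + CH(CH3)2 → C:3 H:7
  + CN → C:1 N:1
Element totals:
  C: 12
  H: 13
  N: 1
  O: 1
Molecular formula: C12H13NO.
Molar mass = 187.242 g/mol.
Mass from O: 1 × 15.999 = 15.999 g/mol.
%O = 15.999 / 187.242 × 100 = 8.54%.

8.54%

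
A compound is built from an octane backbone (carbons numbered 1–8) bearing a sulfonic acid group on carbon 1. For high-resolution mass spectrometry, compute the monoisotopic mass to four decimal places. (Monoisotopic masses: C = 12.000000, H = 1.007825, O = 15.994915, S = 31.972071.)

Atom tally by fragment:
  HO3SCH2 → C:1 H:3 S:1 O:3
  CH2 → C:1 H:2
  CH2 → C:1 H:2
  CH2 → C:1 H:2
  CH2 → C:1 H:2
  CH2 → C:1 H:2
  CH2 → C:1 H:2
  CH3 → C:1 H:3
Element totals:
  C: 8
  H: 18
  O: 3
  S: 1
Molecular formula: C8H18O3S.
  M = 8(12.0) + 18(1.007825) + 3(15.994915) + 31.972071
    = 96.000000 + 18.140850 + 47.984745 + 31.972071 = 194.097666

194.0977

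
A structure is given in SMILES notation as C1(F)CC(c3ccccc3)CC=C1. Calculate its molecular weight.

Atom tally by fragment:
  cyclohexene ring core → C:6 H:10
  (− 2 ring H displaced by substituents)
  + F → F:1
  + C6H5 → C:6 H:5
Element totals:
  C: 12
  H: 13
  F: 1
Molecular formula: C12H13F.
  M = 12(12.011) + 13(1.008) + 18.998
    = 144.132 + 13.104 + 18.998 = 176.234

176.23 g/mol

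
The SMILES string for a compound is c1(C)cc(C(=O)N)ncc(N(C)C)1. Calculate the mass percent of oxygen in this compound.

Atom tally by fragment:
  pyridine ring core → C:5 H:5 N:1
  (− 3 ring H displaced by substituents)
  + CH3 → C:1 H:3
  + CONH2 → C:1 H:2 O:1 N:1
  + N(CH3)2 → N:1 C:2 H:6
Element totals:
  C: 9
  H: 13
  N: 3
  O: 1
Molecular formula: C9H13N3O.
Molar mass = 179.223 g/mol.
Mass from O: 1 × 15.999 = 15.999 g/mol.
%O = 15.999 / 179.223 × 100 = 8.93%.

8.93%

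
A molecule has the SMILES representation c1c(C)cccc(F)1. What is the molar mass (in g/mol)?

Atom tally by fragment:
  benzene ring core → C:6 H:6
  (− 2 ring H displaced by substituents)
  + CH3 → C:1 H:3
  + F → F:1
Element totals:
  C: 7
  H: 7
  F: 1
Molecular formula: C7H7F.
  M = 7(12.011) + 7(1.008) + 18.998
    = 84.077 + 7.056 + 18.998 = 110.131

110.13 g/mol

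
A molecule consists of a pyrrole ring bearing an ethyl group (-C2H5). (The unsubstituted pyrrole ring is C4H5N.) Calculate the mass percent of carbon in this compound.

75.74%

Atom tally by fragment:
  pyrrole ring core → C:4 H:5 N:1
  (− 1 ring H displaced by substituents)
  + C2H5 → C:2 H:5
Element totals:
  C: 6
  H: 9
  N: 1
Molecular formula: C6H9N.
Molar mass = 95.145 g/mol.
Mass from C: 6 × 12.011 = 72.066 g/mol.
%C = 72.066 / 95.145 × 100 = 75.74%.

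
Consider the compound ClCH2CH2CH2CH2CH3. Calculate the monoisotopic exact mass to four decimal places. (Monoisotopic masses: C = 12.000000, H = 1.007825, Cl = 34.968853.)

106.0549

Atom tally by fragment:
  ClCH2 → C:1 H:2 Cl:1
  CH2 → C:1 H:2
  CH2 → C:1 H:2
  CH2 → C:1 H:2
  CH3 → C:1 H:3
Element totals:
  C: 5
  H: 11
  Cl: 1
Molecular formula: C5H11Cl.
  M = 5(12.0) + 11(1.007825) + 34.968853
    = 60.000000 + 11.086075 + 34.968853 = 106.054928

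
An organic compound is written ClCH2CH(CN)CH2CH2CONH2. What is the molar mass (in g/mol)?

Atom tally by fragment:
  ClCH2 → C:1 H:2 Cl:1
  CH(CN) → C:2 H:1 N:1
  CH2 → C:1 H:2
  CH2CONH2 → C:2 H:4 O:1 N:1
Element totals:
  C: 6
  H: 9
  Cl: 1
  N: 2
  O: 1
Molecular formula: C6H9ClN2O.
  M = 6(12.011) + 9(1.008) + 35.45 + 2(14.007) + 15.999
    = 72.066 + 9.072 + 35.450 + 28.014 + 15.999 = 160.601

160.60 g/mol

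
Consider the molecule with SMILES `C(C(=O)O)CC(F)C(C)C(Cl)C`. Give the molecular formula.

Atom tally by fragment:
  HOOCCH2 → C:2 H:3 O:2
  CH2 → C:1 H:2
  CH(F) → C:1 H:1 F:1
  CH(CH3) → C:2 H:4
  CH(Cl) → C:1 H:1 Cl:1
  CH3 → C:1 H:3
Element totals:
  C: 8
  H: 14
  Cl: 1
  F: 1
  O: 2

C8H14ClFO2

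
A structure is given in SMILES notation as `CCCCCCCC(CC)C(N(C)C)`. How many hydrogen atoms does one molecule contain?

Atom tally by fragment:
  CH3 → C:1 H:3
  CH2 → C:1 H:2
  CH2 → C:1 H:2
  CH2 → C:1 H:2
  CH2 → C:1 H:2
  CH2 → C:1 H:2
  CH2 → C:1 H:2
  CH(C2H5) → C:3 H:6
  CH2N(CH3)2 → C:3 H:8 N:1
Element totals:
  C: 13
  H: 29
  N: 1

29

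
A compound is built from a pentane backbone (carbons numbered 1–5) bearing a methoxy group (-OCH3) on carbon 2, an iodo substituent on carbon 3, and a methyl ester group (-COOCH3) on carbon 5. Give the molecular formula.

Atom tally by fragment:
  CH3 → C:1 H:3
  CH(OCH3) → C:2 H:4 O:1
  CH(I) → C:1 H:1 I:1
  CH2 → C:1 H:2
  CH2COOCH3 → C:3 H:5 O:2
Element totals:
  C: 8
  H: 15
  I: 1
  O: 3

C8H15IO3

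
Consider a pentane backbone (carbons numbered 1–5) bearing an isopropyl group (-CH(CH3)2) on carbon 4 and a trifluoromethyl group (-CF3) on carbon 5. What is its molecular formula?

C9H17F3

Atom tally by fragment:
  CH3 → C:1 H:3
  CH2 → C:1 H:2
  CH2 → C:1 H:2
  CH(CH(CH3)2) → C:4 H:8
  CH2CF3 → C:2 H:2 F:3
Element totals:
  C: 9
  H: 17
  F: 3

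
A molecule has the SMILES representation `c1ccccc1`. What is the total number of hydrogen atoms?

6

Atom tally by fragment:
  benzene ring core → C:6 H:6
Element totals:
  C: 6
  H: 6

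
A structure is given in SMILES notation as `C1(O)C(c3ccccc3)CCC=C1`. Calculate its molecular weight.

Atom tally by fragment:
  cyclohexene ring core → C:6 H:10
  (− 2 ring H displaced by substituents)
  + OH → O:1 H:1
  + C6H5 → C:6 H:5
Element totals:
  C: 12
  H: 14
  O: 1
Molecular formula: C12H14O.
  M = 12(12.011) + 14(1.008) + 15.999
    = 144.132 + 14.112 + 15.999 = 174.243

174.24 g/mol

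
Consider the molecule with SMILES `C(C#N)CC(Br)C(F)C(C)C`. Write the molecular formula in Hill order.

Atom tally by fragment:
  NCCH2 → C:2 H:2 N:1
  CH2 → C:1 H:2
  CH(Br) → C:1 H:1 Br:1
  CH(F) → C:1 H:1 F:1
  CH(CH3) → C:2 H:4
  CH3 → C:1 H:3
Element totals:
  C: 8
  H: 13
  Br: 1
  F: 1
  N: 1

C8H13BrFN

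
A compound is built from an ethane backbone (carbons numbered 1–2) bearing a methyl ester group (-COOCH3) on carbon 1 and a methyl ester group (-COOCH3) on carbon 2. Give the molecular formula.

Atom tally by fragment:
  CH3OOCCH2 → C:3 H:5 O:2
  CH2COOCH3 → C:3 H:5 O:2
Element totals:
  C: 6
  H: 10
  O: 4

C6H10O4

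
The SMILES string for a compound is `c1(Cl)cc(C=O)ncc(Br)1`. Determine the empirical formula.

C6H3BrClNO

Atom tally by fragment:
  pyridine ring core → C:5 H:5 N:1
  (− 3 ring H displaced by substituents)
  + Cl → Cl:1
  + CHO → C:1 H:1 O:1
  + Br → Br:1
Element totals:
  C: 6
  H: 3
  Br: 1
  Cl: 1
  N: 1
  O: 1
Molecular formula: C6H3BrClNO.
gcd of subscripts (1, 6, 1, 3, 1, 1) = 1, so the empirical formula equals the molecular formula.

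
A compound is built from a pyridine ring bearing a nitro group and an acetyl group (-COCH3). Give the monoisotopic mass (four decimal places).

166.0378

Atom tally by fragment:
  pyridine ring core → C:5 H:5 N:1
  (− 2 ring H displaced by substituents)
  + NO2 → N:1 O:2
  + COCH3 → C:2 H:3 O:1
Element totals:
  C: 7
  H: 6
  N: 2
  O: 3
Molecular formula: C7H6N2O3.
  M = 7(12.0) + 6(1.007825) + 2(14.003074) + 3(15.994915)
    = 84.000000 + 6.046950 + 28.006148 + 47.984745 = 166.037843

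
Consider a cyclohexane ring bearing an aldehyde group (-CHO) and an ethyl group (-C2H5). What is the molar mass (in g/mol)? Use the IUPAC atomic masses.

140.23 g/mol

Atom tally by fragment:
  cyclohexane ring core → C:6 H:12
  (− 2 ring H displaced by substituents)
  + CHO → C:1 H:1 O:1
  + C2H5 → C:2 H:5
Element totals:
  C: 9
  H: 16
  O: 1
Molecular formula: C9H16O.
  M = 9(12.011) + 16(1.008) + 15.999
    = 108.099 + 16.128 + 15.999 = 140.226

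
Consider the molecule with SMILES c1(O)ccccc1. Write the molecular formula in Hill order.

C6H6O

Atom tally by fragment:
  benzene ring core → C:6 H:6
  (− 1 ring H displaced by substituents)
  + OH → O:1 H:1
Element totals:
  C: 6
  H: 6
  O: 1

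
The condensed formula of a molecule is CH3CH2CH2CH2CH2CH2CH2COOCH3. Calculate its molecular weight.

158.24 g/mol

Element totals:
  C: 9
  H: 18
  O: 2
Molecular formula: C9H18O2.
  M = 9(12.011) + 18(1.008) + 2(15.999)
    = 108.099 + 18.144 + 31.998 = 158.241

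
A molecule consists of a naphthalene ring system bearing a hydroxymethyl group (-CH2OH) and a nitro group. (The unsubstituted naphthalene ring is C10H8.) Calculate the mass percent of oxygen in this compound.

Atom tally by fragment:
  naphthalene ring system core → C:10 H:8
  (− 2 ring H displaced by substituents)
  + CH2OH → C:1 H:3 O:1
  + NO2 → N:1 O:2
Element totals:
  C: 11
  H: 9
  N: 1
  O: 3
Molecular formula: C11H9NO3.
Molar mass = 203.197 g/mol.
Mass from O: 3 × 15.999 = 47.997 g/mol.
%O = 47.997 / 203.197 × 100 = 23.62%.

23.62%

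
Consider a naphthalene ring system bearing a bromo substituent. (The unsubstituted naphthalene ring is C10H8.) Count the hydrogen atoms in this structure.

7

Atom tally by fragment:
  naphthalene ring system core → C:10 H:8
  (− 1 ring H displaced by substituents)
  + Br → Br:1
Element totals:
  C: 10
  H: 7
  Br: 1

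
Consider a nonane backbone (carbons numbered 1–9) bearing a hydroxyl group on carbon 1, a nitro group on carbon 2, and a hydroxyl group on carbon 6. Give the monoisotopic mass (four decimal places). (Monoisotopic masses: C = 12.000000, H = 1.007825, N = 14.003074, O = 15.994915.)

Atom tally by fragment:
  HOCH2 → C:1 H:3 O:1
  CH(NO2) → C:1 H:1 N:1 O:2
  CH2 → C:1 H:2
  CH2 → C:1 H:2
  CH2 → C:1 H:2
  CH(OH) → C:1 H:2 O:1
  CH2 → C:1 H:2
  CH2 → C:1 H:2
  CH3 → C:1 H:3
Element totals:
  C: 9
  H: 19
  N: 1
  O: 4
Molecular formula: C9H19NO4.
  M = 9(12.0) + 19(1.007825) + 14.003074 + 4(15.994915)
    = 108.000000 + 19.148675 + 14.003074 + 63.979660 = 205.131409

205.1314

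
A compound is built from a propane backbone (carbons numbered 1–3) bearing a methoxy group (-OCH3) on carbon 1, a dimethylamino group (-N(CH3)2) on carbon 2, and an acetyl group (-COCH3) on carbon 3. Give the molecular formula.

C8H17NO2

Atom tally by fragment:
  CH3OCH2 → C:2 H:5 O:1
  CH(N(CH3)2) → C:3 H:7 N:1
  CH2COCH3 → C:3 H:5 O:1
Element totals:
  C: 8
  H: 17
  N: 1
  O: 2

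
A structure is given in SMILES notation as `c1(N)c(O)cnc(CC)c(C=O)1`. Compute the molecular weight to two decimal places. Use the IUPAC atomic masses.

166.18 g/mol

Atom tally by fragment:
  pyridine ring core → C:5 H:5 N:1
  (− 4 ring H displaced by substituents)
  + NH2 → N:1 H:2
  + OH → O:1 H:1
  + C2H5 → C:2 H:5
  + CHO → C:1 H:1 O:1
Element totals:
  C: 8
  H: 10
  N: 2
  O: 2
Molecular formula: C8H10N2O2.
  M = 8(12.011) + 10(1.008) + 2(14.007) + 2(15.999)
    = 96.088 + 10.080 + 28.014 + 31.998 = 166.180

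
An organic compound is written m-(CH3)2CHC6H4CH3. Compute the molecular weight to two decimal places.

134.22 g/mol

Atom tally by fragment:
  benzene ring core → C:6 H:6
  (− 2 ring H displaced by substituents)
  + CH(CH3)2 → C:3 H:7
  + CH3 → C:1 H:3
Element totals:
  C: 10
  H: 14
Molecular formula: C10H14.
  M = 10(12.011) + 14(1.008)
    = 120.110 + 14.112 = 134.222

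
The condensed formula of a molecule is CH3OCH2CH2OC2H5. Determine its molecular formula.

Atom tally by fragment:
  CH3OCH2 → C:2 H:5 O:1
  CH2OC2H5 → C:3 H:7 O:1
Element totals:
  C: 5
  H: 12
  O: 2

C5H12O2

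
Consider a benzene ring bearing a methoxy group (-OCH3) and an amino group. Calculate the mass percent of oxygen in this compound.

12.99%

Atom tally by fragment:
  benzene ring core → C:6 H:6
  (− 2 ring H displaced by substituents)
  + OCH3 → C:1 H:3 O:1
  + NH2 → N:1 H:2
Element totals:
  C: 7
  H: 9
  N: 1
  O: 1
Molecular formula: C7H9NO.
Molar mass = 123.155 g/mol.
Mass from O: 1 × 15.999 = 15.999 g/mol.
%O = 15.999 / 123.155 × 100 = 12.99%.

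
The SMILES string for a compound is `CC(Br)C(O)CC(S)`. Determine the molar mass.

Atom tally by fragment:
  CH3 → C:1 H:3
  CH(Br) → C:1 H:1 Br:1
  CH(OH) → C:1 H:2 O:1
  CH2 → C:1 H:2
  CH2SH → C:1 H:3 S:1
Element totals:
  C: 5
  H: 11
  Br: 1
  O: 1
  S: 1
Molecular formula: C5H11BrOS.
  M = 5(12.011) + 11(1.008) + 79.904 + 15.999 + 32.06
    = 60.055 + 11.088 + 79.904 + 15.999 + 32.060 = 199.106

199.11 g/mol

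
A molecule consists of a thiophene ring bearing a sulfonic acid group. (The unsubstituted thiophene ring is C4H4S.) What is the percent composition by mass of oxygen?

Atom tally by fragment:
  thiophene ring core → C:4 H:4 S:1
  (− 1 ring H displaced by substituents)
  + SO3H → S:1 O:3 H:1
Element totals:
  C: 4
  H: 4
  O: 3
  S: 2
Molecular formula: C4H4O3S2.
Molar mass = 164.193 g/mol.
Mass from O: 3 × 15.999 = 47.997 g/mol.
%O = 47.997 / 164.193 × 100 = 29.23%.

29.23%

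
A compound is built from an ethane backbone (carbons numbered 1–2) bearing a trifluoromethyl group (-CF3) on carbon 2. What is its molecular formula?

Atom tally by fragment:
  CH3 → C:1 H:3
  CH2CF3 → C:2 H:2 F:3
Element totals:
  C: 3
  H: 5
  F: 3

C3H5F3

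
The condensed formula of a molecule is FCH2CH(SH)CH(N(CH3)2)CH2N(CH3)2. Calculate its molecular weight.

Atom tally by fragment:
  FCH2 → C:1 H:2 F:1
  CH(SH) → C:1 H:2 S:1
  CH(N(CH3)2) → C:3 H:7 N:1
  CH2N(CH3)2 → C:3 H:8 N:1
Element totals:
  C: 8
  H: 19
  F: 1
  N: 2
  S: 1
Molecular formula: C8H19FN2S.
  M = 8(12.011) + 19(1.008) + 18.998 + 2(14.007) + 32.06
    = 96.088 + 19.152 + 18.998 + 28.014 + 32.060 = 194.312

194.31 g/mol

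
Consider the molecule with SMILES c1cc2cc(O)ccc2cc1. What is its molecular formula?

Atom tally by fragment:
  naphthalene ring system core → C:10 H:8
  (− 1 ring H displaced by substituents)
  + OH → O:1 H:1
Element totals:
  C: 10
  H: 8
  O: 1

C10H8O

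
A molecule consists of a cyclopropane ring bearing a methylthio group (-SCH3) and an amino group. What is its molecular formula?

C4H9NS

Atom tally by fragment:
  cyclopropane ring core → C:3 H:6
  (− 2 ring H displaced by substituents)
  + SCH3 → C:1 H:3 S:1
  + NH2 → N:1 H:2
Element totals:
  C: 4
  H: 9
  N: 1
  S: 1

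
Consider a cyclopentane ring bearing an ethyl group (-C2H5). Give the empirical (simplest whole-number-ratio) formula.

Atom tally by fragment:
  cyclopentane ring core → C:5 H:10
  (− 1 ring H displaced by substituents)
  + C2H5 → C:2 H:5
Element totals:
  C: 7
  H: 14
Molecular formula: C7H14.
gcd of subscripts = 7; dividing each by 7:
  C: 7/7 = 1
  H: 14/7 = 2

CH2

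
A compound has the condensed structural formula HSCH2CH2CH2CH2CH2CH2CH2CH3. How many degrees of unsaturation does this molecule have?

Element totals:
  C: 8
  H: 18
  S: 1
Molecular formula: C8H18S.
DoU = (2C + 2 + N − H − X) / 2 = (2·8 + 2 + 0 − 18 − 0) / 2 = 0.

0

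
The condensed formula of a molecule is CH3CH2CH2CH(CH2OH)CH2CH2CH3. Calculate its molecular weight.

Element totals:
  C: 8
  H: 18
  O: 1
Molecular formula: C8H18O.
  M = 8(12.011) + 18(1.008) + 15.999
    = 96.088 + 18.144 + 15.999 = 130.231

130.23 g/mol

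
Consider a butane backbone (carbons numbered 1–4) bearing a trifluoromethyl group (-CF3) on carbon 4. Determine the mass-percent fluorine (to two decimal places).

Atom tally by fragment:
  CH3 → C:1 H:3
  CH2 → C:1 H:2
  CH2 → C:1 H:2
  CH2CF3 → C:2 H:2 F:3
Element totals:
  C: 5
  H: 9
  F: 3
Molecular formula: C5H9F3.
Molar mass = 126.121 g/mol.
Mass from F: 3 × 18.998 = 56.994 g/mol.
%F = 56.994 / 126.121 × 100 = 45.19%.

45.19%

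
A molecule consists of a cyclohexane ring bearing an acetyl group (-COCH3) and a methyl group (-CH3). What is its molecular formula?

C9H16O

Atom tally by fragment:
  cyclohexane ring core → C:6 H:12
  (− 2 ring H displaced by substituents)
  + COCH3 → C:2 H:3 O:1
  + CH3 → C:1 H:3
Element totals:
  C: 9
  H: 16
  O: 1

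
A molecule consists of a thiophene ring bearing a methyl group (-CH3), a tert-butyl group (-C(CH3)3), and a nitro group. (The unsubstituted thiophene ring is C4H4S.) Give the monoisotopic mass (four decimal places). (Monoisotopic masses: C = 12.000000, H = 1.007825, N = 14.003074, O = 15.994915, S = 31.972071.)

Atom tally by fragment:
  thiophene ring core → C:4 H:4 S:1
  (− 3 ring H displaced by substituents)
  + CH3 → C:1 H:3
  + C(CH3)3 → C:4 H:9
  + NO2 → N:1 O:2
Element totals:
  C: 9
  H: 13
  N: 1
  O: 2
  S: 1
Molecular formula: C9H13NO2S.
  M = 9(12.0) + 13(1.007825) + 14.003074 + 2(15.994915) + 31.972071
    = 108.000000 + 13.101725 + 14.003074 + 31.989830 + 31.972071 = 199.066700

199.0667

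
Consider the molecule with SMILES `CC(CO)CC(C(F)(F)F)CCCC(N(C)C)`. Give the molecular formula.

Atom tally by fragment:
  CH3 → C:1 H:3
  CH(CH2OH) → C:2 H:4 O:1
  CH2 → C:1 H:2
  CH(CF3) → C:2 H:1 F:3
  CH2 → C:1 H:2
  CH2 → C:1 H:2
  CH2 → C:1 H:2
  CH2N(CH3)2 → C:3 H:8 N:1
Element totals:
  C: 12
  H: 24
  F: 3
  N: 1
  O: 1

C12H24F3NO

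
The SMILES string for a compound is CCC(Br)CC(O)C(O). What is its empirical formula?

Atom tally by fragment:
  CH3 → C:1 H:3
  CH2 → C:1 H:2
  CH(Br) → C:1 H:1 Br:1
  CH2 → C:1 H:2
  CH(OH) → C:1 H:2 O:1
  CH2OH → C:1 H:3 O:1
Element totals:
  C: 6
  H: 13
  Br: 1
  O: 2
Molecular formula: C6H13BrO2.
gcd of subscripts (1, 6, 13, 2) = 1, so the empirical formula equals the molecular formula.

C6H13BrO2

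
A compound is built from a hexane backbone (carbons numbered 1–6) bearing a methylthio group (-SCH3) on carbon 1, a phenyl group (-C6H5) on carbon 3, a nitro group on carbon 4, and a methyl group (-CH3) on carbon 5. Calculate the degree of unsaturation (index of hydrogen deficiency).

Atom tally by fragment:
  CH3SCH2 → C:2 H:5 S:1
  CH2 → C:1 H:2
  CH(C6H5) → C:7 H:6
  CH(NO2) → C:1 H:1 N:1 O:2
  CH(CH3) → C:2 H:4
  CH3 → C:1 H:3
Element totals:
  C: 14
  H: 21
  N: 1
  O: 2
  S: 1
Molecular formula: C14H21NO2S.
DoU = (2C + 2 + N − H − X) / 2 = (2·14 + 2 + 1 − 21 − 0) / 2 = 5.

5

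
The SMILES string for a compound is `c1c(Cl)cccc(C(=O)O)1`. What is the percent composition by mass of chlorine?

22.64%

Atom tally by fragment:
  benzene ring core → C:6 H:6
  (− 2 ring H displaced by substituents)
  + Cl → Cl:1
  + COOH → C:1 H:1 O:2
Element totals:
  C: 7
  H: 5
  Cl: 1
  O: 2
Molecular formula: C7H5ClO2.
Molar mass = 156.565 g/mol.
Mass from Cl: 1 × 35.45 = 35.450 g/mol.
%Cl = 35.450 / 156.565 × 100 = 22.64%.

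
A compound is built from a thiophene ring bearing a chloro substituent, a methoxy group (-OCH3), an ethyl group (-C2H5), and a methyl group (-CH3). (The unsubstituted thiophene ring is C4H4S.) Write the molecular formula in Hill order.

Atom tally by fragment:
  thiophene ring core → C:4 H:4 S:1
  (− 4 ring H displaced by substituents)
  + Cl → Cl:1
  + OCH3 → C:1 H:3 O:1
  + C2H5 → C:2 H:5
  + CH3 → C:1 H:3
Element totals:
  C: 8
  H: 11
  Cl: 1
  O: 1
  S: 1

C8H11ClOS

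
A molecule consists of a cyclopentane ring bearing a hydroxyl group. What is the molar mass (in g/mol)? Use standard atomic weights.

86.13 g/mol

Atom tally by fragment:
  cyclopentane ring core → C:5 H:10
  (− 1 ring H displaced by substituents)
  + OH → O:1 H:1
Element totals:
  C: 5
  H: 10
  O: 1
Molecular formula: C5H10O.
  M = 5(12.011) + 10(1.008) + 15.999
    = 60.055 + 10.080 + 15.999 = 86.134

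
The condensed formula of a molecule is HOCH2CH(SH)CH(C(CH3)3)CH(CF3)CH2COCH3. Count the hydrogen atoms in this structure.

21

Atom tally by fragment:
  HOCH2 → C:1 H:3 O:1
  CH(SH) → C:1 H:2 S:1
  CH(C(CH3)3) → C:5 H:10
  CH(CF3) → C:2 H:1 F:3
  CH2COCH3 → C:3 H:5 O:1
Element totals:
  C: 12
  H: 21
  F: 3
  O: 2
  S: 1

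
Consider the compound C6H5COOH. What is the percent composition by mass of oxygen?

Element totals:
  C: 7
  H: 6
  O: 2
Molecular formula: C7H6O2.
Molar mass = 122.123 g/mol.
Mass from O: 2 × 15.999 = 31.998 g/mol.
%O = 31.998 / 122.123 × 100 = 26.20%.

26.20%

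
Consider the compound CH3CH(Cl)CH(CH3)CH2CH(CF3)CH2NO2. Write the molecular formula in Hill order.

C8H13ClF3NO2

Atom tally by fragment:
  CH3 → C:1 H:3
  CH(Cl) → C:1 H:1 Cl:1
  CH(CH3) → C:2 H:4
  CH2 → C:1 H:2
  CH(CF3) → C:2 H:1 F:3
  CH2NO2 → C:1 H:2 N:1 O:2
Element totals:
  C: 8
  H: 13
  Cl: 1
  F: 3
  N: 1
  O: 2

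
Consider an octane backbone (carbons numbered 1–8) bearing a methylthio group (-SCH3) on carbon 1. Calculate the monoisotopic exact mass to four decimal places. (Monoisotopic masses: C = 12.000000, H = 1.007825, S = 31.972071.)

160.1286

Atom tally by fragment:
  CH3SCH2 → C:2 H:5 S:1
  CH2 → C:1 H:2
  CH2 → C:1 H:2
  CH2 → C:1 H:2
  CH2 → C:1 H:2
  CH2 → C:1 H:2
  CH2 → C:1 H:2
  CH3 → C:1 H:3
Element totals:
  C: 9
  H: 20
  S: 1
Molecular formula: C9H20S.
  M = 9(12.0) + 20(1.007825) + 31.972071
    = 108.000000 + 20.156500 + 31.972071 = 160.128571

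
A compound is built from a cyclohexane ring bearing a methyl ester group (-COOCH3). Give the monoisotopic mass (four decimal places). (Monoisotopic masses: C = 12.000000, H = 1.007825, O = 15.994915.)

142.0994

Atom tally by fragment:
  cyclohexane ring core → C:6 H:12
  (− 1 ring H displaced by substituents)
  + COOCH3 → C:2 H:3 O:2
Element totals:
  C: 8
  H: 14
  O: 2
Molecular formula: C8H14O2.
  M = 8(12.0) + 14(1.007825) + 2(15.994915)
    = 96.000000 + 14.109550 + 31.989830 = 142.099380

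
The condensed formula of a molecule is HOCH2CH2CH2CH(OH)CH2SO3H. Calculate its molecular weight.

Atom tally by fragment:
  HOCH2CH2 → C:2 H:5 O:1
  CH2 → C:1 H:2
  CH(OH) → C:1 H:2 O:1
  CH2SO3H → C:1 H:3 S:1 O:3
Element totals:
  C: 5
  H: 12
  O: 5
  S: 1
Molecular formula: C5H12O5S.
  M = 5(12.011) + 12(1.008) + 5(15.999) + 32.06
    = 60.055 + 12.096 + 79.995 + 32.060 = 184.206

184.21 g/mol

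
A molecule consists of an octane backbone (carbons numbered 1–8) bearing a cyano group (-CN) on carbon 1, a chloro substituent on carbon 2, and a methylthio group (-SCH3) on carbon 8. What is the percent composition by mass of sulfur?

14.59%

Atom tally by fragment:
  NCCH2 → C:2 H:2 N:1
  CH(Cl) → C:1 H:1 Cl:1
  CH2 → C:1 H:2
  CH2 → C:1 H:2
  CH2 → C:1 H:2
  CH2 → C:1 H:2
  CH2 → C:1 H:2
  CH2SCH3 → C:2 H:5 S:1
Element totals:
  C: 10
  H: 18
  Cl: 1
  N: 1
  S: 1
Molecular formula: C10H18ClNS.
Molar mass = 219.771 g/mol.
Mass from S: 1 × 32.06 = 32.060 g/mol.
%S = 32.060 / 219.771 × 100 = 14.59%.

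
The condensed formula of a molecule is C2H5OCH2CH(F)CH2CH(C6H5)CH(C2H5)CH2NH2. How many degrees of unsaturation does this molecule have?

4

Element totals:
  C: 16
  H: 26
  F: 1
  N: 1
  O: 1
Molecular formula: C16H26FNO.
DoU = (2C + 2 + N − H − X) / 2 = (2·16 + 2 + 1 − 26 − 1) / 2 = 4.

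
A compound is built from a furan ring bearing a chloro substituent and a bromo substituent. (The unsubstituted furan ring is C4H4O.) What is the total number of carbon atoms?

Atom tally by fragment:
  furan ring core → C:4 H:4 O:1
  (− 2 ring H displaced by substituents)
  + Cl → Cl:1
  + Br → Br:1
Element totals:
  C: 4
  H: 2
  Br: 1
  Cl: 1
  O: 1

4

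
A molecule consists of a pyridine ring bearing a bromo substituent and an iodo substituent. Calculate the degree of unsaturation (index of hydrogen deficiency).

Atom tally by fragment:
  pyridine ring core → C:5 H:5 N:1
  (− 2 ring H displaced by substituents)
  + Br → Br:1
  + I → I:1
Element totals:
  C: 5
  H: 3
  Br: 1
  I: 1
  N: 1
Molecular formula: C5H3BrIN.
DoU = (2C + 2 + N − H − X) / 2 = (2·5 + 2 + 1 − 3 − 2) / 2 = 4.

4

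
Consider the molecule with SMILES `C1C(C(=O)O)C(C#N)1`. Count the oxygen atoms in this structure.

2

Atom tally by fragment:
  cyclopropane ring core → C:3 H:6
  (− 2 ring H displaced by substituents)
  + COOH → C:1 H:1 O:2
  + CN → C:1 N:1
Element totals:
  C: 5
  H: 5
  N: 1
  O: 2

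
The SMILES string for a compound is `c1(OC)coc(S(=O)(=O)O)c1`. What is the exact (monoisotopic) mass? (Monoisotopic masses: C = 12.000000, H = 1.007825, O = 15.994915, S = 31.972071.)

177.9936

Atom tally by fragment:
  furan ring core → C:4 H:4 O:1
  (− 2 ring H displaced by substituents)
  + OCH3 → C:1 H:3 O:1
  + SO3H → S:1 O:3 H:1
Element totals:
  C: 5
  H: 6
  O: 5
  S: 1
Molecular formula: C5H6O5S.
  M = 5(12.0) + 6(1.007825) + 5(15.994915) + 31.972071
    = 60.000000 + 6.046950 + 79.974575 + 31.972071 = 177.993596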